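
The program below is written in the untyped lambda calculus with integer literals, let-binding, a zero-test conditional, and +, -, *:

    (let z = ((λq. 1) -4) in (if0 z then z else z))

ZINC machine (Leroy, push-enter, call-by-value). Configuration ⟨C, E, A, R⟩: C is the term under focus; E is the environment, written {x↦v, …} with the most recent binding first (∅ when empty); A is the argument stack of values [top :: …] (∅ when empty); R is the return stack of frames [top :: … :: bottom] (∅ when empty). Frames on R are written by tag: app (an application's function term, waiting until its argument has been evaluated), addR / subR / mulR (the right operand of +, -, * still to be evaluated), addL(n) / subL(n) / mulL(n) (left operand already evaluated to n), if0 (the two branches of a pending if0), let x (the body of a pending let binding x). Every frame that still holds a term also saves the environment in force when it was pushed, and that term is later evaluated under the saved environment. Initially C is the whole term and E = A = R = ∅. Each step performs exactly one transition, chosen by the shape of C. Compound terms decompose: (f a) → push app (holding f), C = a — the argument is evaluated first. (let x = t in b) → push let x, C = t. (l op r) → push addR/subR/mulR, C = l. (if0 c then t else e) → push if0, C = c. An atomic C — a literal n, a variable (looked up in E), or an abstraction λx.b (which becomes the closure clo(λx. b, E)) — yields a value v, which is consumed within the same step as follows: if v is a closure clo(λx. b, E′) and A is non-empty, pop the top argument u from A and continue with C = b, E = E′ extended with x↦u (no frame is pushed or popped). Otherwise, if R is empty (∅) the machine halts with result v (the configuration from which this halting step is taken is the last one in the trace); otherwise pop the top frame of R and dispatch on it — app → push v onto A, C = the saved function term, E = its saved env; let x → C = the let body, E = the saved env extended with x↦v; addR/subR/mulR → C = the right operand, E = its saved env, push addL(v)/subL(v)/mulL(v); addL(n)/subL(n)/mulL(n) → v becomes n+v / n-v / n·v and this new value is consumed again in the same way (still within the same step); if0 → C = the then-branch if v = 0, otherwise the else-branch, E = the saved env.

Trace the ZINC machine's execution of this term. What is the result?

Answer: 1

Derivation:
step 0: <C=(let z = ((λq. 1) -4) in (if0 z then z else z)), E=∅, A=∅, R=∅>
step 1: <C=((λq. 1) -4), E=∅, A=∅, R=[let z]>
step 2: <C=-4, E=∅, A=∅, R=[app :: let z]>
step 3: <C=(λq. 1), E=∅, A=[-4], R=[let z]>
step 4: <C=1, E={q↦-4}, A=∅, R=[let z]>
step 5: <C=(if0 z then z else z), E={z↦1}, A=∅, R=∅>
step 6: <C=z, E={z↦1}, A=∅, R=[if0]>
step 7: <C=z, E={z↦1}, A=∅, R=∅>
→ final value 1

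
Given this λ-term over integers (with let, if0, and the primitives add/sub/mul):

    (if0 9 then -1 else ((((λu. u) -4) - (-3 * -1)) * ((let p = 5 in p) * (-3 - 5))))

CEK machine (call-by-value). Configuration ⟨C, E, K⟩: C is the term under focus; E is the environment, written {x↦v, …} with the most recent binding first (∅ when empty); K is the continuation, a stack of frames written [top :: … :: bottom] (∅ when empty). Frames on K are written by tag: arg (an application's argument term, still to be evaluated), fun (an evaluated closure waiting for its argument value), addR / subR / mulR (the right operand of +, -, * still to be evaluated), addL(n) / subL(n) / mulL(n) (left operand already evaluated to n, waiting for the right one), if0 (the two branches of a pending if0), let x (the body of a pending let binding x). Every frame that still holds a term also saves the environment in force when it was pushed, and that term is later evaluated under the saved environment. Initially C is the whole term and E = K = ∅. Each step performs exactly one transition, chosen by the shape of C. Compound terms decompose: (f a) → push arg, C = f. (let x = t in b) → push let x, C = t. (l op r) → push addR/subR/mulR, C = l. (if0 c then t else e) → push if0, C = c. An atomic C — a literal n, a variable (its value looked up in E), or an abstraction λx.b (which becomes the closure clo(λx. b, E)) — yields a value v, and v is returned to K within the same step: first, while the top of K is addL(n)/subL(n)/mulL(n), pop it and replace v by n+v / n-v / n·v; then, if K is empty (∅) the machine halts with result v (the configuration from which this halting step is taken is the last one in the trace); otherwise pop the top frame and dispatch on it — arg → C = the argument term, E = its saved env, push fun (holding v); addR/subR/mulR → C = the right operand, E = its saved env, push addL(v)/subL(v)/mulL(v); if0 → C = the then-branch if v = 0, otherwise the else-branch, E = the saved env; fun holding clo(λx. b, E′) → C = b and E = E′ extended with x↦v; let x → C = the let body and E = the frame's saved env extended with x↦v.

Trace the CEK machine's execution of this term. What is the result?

Answer: 280

Execution trace:
step 0: ⟨C=(if0 9 then -1 else ((((λu. u) -4) - (-3 * -1)) * ((let p = 5 in p) * (-3 - 5)))); E=∅; K=∅⟩
step 1: ⟨C=9; E=∅; K=[if0]⟩
step 2: ⟨C=((((λu. u) -4) - (-3 * -1)) * ((let p = 5 in p) * (-3 - 5))); E=∅; K=∅⟩
step 3: ⟨C=(((λu. u) -4) - (-3 * -1)); E=∅; K=[mulR]⟩
step 4: ⟨C=((λu. u) -4); E=∅; K=[subR :: mulR]⟩
step 5: ⟨C=(λu. u); E=∅; K=[arg :: subR :: mulR]⟩
step 6: ⟨C=-4; E=∅; K=[fun :: subR :: mulR]⟩
step 7: ⟨C=u; E={u↦-4}; K=[subR :: mulR]⟩
step 8: ⟨C=(-3 * -1); E=∅; K=[subL(-4) :: mulR]⟩
step 9: ⟨C=-3; E=∅; K=[mulR :: subL(-4) :: mulR]⟩
step 10: ⟨C=-1; E=∅; K=[mulL(-3) :: subL(-4) :: mulR]⟩
step 11: ⟨C=((let p = 5 in p) * (-3 - 5)); E=∅; K=[mulL(-7)]⟩
step 12: ⟨C=(let p = 5 in p); E=∅; K=[mulR :: mulL(-7)]⟩
step 13: ⟨C=5; E=∅; K=[let p :: mulR :: mulL(-7)]⟩
step 14: ⟨C=p; E={p↦5}; K=[mulR :: mulL(-7)]⟩
step 15: ⟨C=(-3 - 5); E=∅; K=[mulL(5) :: mulL(-7)]⟩
step 16: ⟨C=-3; E=∅; K=[subR :: mulL(5) :: mulL(-7)]⟩
step 17: ⟨C=5; E=∅; K=[subL(-3) :: mulL(5) :: mulL(-7)]⟩
→ final value 280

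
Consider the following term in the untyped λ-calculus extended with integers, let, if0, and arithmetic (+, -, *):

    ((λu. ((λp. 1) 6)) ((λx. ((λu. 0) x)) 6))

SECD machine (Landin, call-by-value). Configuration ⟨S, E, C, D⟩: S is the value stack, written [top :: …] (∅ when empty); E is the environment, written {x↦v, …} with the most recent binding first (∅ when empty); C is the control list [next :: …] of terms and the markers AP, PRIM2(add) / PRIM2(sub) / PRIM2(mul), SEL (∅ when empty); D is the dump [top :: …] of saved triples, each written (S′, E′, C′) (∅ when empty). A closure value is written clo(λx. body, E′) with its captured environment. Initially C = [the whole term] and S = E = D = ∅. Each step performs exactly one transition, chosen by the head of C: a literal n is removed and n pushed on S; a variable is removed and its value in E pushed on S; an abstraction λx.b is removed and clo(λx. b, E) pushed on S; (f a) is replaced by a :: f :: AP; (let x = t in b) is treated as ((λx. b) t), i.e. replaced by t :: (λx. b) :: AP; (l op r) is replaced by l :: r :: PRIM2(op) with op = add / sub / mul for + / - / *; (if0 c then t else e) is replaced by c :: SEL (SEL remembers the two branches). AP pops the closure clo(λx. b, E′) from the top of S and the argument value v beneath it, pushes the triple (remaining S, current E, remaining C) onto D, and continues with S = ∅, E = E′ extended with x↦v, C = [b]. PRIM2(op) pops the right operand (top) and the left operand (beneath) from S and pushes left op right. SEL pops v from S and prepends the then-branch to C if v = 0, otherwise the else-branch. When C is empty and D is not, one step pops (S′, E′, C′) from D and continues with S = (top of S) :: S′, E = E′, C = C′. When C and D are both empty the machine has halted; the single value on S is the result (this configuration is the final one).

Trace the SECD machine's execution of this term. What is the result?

[0] ⟨S=∅; E=∅; C=[((λu. ((λp. 1) 6)) ((λx. ((λu. 0) x)) 6))]; D=∅⟩
[1] ⟨S=∅; E=∅; C=[((λx. ((λu. 0) x)) 6) :: (λu. ((λp. 1) 6)) :: AP]; D=∅⟩
[2] ⟨S=∅; E=∅; C=[6 :: (λx. ((λu. 0) x)) :: AP :: (λu. ((λp. 1) 6)) :: AP]; D=∅⟩
[3] ⟨S=[6]; E=∅; C=[(λx. ((λu. 0) x)) :: AP :: (λu. ((λp. 1) 6)) :: AP]; D=∅⟩
[4] ⟨S=[clo(λx. ((λu. 0) x), ∅) :: 6]; E=∅; C=[AP :: (λu. ((λp. 1) 6)) :: AP]; D=∅⟩
[5] ⟨S=∅; E={x↦6}; C=[((λu. 0) x)]; D=[(∅, ∅, [(λu. ((λp. 1) 6)) :: AP])]⟩
[6] ⟨S=∅; E={x↦6}; C=[x :: (λu. 0) :: AP]; D=[(∅, ∅, [(λu. ((λp. 1) 6)) :: AP])]⟩
[7] ⟨S=[6]; E={x↦6}; C=[(λu. 0) :: AP]; D=[(∅, ∅, [(λu. ((λp. 1) 6)) :: AP])]⟩
[8] ⟨S=[clo(λu. 0, {x↦6}) :: 6]; E={x↦6}; C=[AP]; D=[(∅, ∅, [(λu. ((λp. 1) 6)) :: AP])]⟩
[9] ⟨S=∅; E={u↦6, x↦6}; C=[0]; D=[(∅, {x↦6}, ∅) :: (∅, ∅, [(λu. ((λp. 1) 6)) :: AP])]⟩
[10] ⟨S=[0]; E={u↦6, x↦6}; C=∅; D=[(∅, {x↦6}, ∅) :: (∅, ∅, [(λu. ((λp. 1) 6)) :: AP])]⟩
[11] ⟨S=[0]; E={x↦6}; C=∅; D=[(∅, ∅, [(λu. ((λp. 1) 6)) :: AP])]⟩
[12] ⟨S=[0]; E=∅; C=[(λu. ((λp. 1) 6)) :: AP]; D=∅⟩
[13] ⟨S=[clo(λu. ((λp. 1) 6), ∅) :: 0]; E=∅; C=[AP]; D=∅⟩
[14] ⟨S=∅; E={u↦0}; C=[((λp. 1) 6)]; D=[(∅, ∅, ∅)]⟩
[15] ⟨S=∅; E={u↦0}; C=[6 :: (λp. 1) :: AP]; D=[(∅, ∅, ∅)]⟩
[16] ⟨S=[6]; E={u↦0}; C=[(λp. 1) :: AP]; D=[(∅, ∅, ∅)]⟩
[17] ⟨S=[clo(λp. 1, {u↦0}) :: 6]; E={u↦0}; C=[AP]; D=[(∅, ∅, ∅)]⟩
[18] ⟨S=∅; E={p↦6, u↦0}; C=[1]; D=[(∅, {u↦0}, ∅) :: (∅, ∅, ∅)]⟩
[19] ⟨S=[1]; E={p↦6, u↦0}; C=∅; D=[(∅, {u↦0}, ∅) :: (∅, ∅, ∅)]⟩
[20] ⟨S=[1]; E={u↦0}; C=∅; D=[(∅, ∅, ∅)]⟩
[21] ⟨S=[1]; E=∅; C=∅; D=∅⟩
→ final value 1

Answer: 1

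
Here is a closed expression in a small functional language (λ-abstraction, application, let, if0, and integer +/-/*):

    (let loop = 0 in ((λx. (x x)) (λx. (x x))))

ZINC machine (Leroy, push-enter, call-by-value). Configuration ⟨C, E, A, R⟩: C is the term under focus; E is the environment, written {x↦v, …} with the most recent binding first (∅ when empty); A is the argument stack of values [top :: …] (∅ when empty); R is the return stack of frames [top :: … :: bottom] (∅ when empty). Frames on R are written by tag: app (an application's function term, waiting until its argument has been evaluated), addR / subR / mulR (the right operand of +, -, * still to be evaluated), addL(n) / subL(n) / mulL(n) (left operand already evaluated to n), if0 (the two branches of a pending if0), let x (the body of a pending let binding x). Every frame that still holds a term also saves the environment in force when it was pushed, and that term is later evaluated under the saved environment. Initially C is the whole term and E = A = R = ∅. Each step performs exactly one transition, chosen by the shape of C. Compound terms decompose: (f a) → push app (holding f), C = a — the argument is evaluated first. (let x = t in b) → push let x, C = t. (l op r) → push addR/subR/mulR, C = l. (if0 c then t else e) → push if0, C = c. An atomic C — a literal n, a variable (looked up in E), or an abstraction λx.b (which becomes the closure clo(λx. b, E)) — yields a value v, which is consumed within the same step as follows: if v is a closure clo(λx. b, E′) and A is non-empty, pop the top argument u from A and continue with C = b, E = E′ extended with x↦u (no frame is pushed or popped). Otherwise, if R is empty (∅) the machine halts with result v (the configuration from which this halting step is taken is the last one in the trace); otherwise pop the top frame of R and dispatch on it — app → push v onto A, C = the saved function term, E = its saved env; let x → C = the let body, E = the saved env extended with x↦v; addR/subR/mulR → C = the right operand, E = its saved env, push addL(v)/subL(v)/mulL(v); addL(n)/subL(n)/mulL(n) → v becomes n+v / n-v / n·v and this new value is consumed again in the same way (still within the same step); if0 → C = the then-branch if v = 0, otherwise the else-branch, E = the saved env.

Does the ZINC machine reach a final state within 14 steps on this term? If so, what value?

Answer: DIVERGES (no final state within 14 steps)

Derivation:
step 0: <C=(let loop = 0 in ((λx. (x x)) (λx. (x x)))), E=∅, A=∅, R=∅>
step 1: <C=0, E=∅, A=∅, R=[let loop]>
step 2: <C=((λx. (x x)) (λx. (x x))), E={loop↦0}, A=∅, R=∅>
step 3: <C=(λx. (x x)), E={loop↦0}, A=∅, R=[app]>
step 4: <C=(λx. (x x)), E={loop↦0}, A=[clo(λx. (x x), {loop↦0})], R=∅>
step 5: <C=(x x), E={x↦clo(λx. (x x), {loop↦0}), loop↦0}, A=∅, R=∅>
step 6: <C=x, E={x↦clo(λx. (x x), {loop↦0}), loop↦0}, A=∅, R=[app]>
step 7: <C=x, E={x↦clo(λx. (x x), {loop↦0}), loop↦0}, A=[clo(λx. (x x), {loop↦0})], R=∅>
… configuration repeats with period 3 (steps 5–7 recur indefinitely) …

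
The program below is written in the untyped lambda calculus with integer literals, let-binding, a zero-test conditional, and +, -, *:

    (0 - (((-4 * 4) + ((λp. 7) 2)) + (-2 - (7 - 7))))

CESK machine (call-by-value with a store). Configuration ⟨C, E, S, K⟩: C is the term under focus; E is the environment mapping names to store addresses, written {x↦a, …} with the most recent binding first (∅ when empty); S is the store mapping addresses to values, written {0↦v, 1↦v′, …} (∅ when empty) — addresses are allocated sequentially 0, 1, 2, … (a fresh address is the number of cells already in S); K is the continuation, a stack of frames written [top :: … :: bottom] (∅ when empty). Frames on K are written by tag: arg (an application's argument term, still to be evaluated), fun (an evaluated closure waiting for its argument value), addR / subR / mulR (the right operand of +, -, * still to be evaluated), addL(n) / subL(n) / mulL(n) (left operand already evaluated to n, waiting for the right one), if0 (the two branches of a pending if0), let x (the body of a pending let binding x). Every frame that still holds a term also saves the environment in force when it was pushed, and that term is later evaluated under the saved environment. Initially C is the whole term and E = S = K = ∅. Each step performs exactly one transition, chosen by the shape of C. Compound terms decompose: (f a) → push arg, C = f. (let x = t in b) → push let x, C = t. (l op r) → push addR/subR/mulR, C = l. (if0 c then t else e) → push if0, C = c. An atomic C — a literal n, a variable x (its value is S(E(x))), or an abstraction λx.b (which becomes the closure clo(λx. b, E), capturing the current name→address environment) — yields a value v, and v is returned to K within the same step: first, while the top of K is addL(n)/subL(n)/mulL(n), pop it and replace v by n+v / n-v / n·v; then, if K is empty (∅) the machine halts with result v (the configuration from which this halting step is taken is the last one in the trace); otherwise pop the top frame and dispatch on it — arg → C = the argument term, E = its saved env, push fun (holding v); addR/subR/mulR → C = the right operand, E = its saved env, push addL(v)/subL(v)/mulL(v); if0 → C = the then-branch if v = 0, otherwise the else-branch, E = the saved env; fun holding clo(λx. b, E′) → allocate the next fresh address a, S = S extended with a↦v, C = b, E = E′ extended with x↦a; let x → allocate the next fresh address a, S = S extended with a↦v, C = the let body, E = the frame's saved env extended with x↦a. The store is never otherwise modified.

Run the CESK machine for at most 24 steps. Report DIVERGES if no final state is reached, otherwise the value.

step 0: <C=(0 - (((-4 * 4) + ((λp. 7) 2)) + (-2 - (7 - 7)))), E=∅, S=∅, K=∅>
step 1: <C=0, E=∅, S=∅, K=[subR]>
step 2: <C=(((-4 * 4) + ((λp. 7) 2)) + (-2 - (7 - 7))), E=∅, S=∅, K=[subL(0)]>
step 3: <C=((-4 * 4) + ((λp. 7) 2)), E=∅, S=∅, K=[addR :: subL(0)]>
step 4: <C=(-4 * 4), E=∅, S=∅, K=[addR :: addR :: subL(0)]>
step 5: <C=-4, E=∅, S=∅, K=[mulR :: addR :: addR :: subL(0)]>
step 6: <C=4, E=∅, S=∅, K=[mulL(-4) :: addR :: addR :: subL(0)]>
step 7: <C=((λp. 7) 2), E=∅, S=∅, K=[addL(-16) :: addR :: subL(0)]>
step 8: <C=(λp. 7), E=∅, S=∅, K=[arg :: addL(-16) :: addR :: subL(0)]>
step 9: <C=2, E=∅, S=∅, K=[fun :: addL(-16) :: addR :: subL(0)]>
step 10: <C=7, E={p↦0}, S={0↦2}, K=[addL(-16) :: addR :: subL(0)]>
step 11: <C=(-2 - (7 - 7)), E=∅, S={0↦2}, K=[addL(-9) :: subL(0)]>
step 12: <C=-2, E=∅, S={0↦2}, K=[subR :: addL(-9) :: subL(0)]>
step 13: <C=(7 - 7), E=∅, S={0↦2}, K=[subL(-2) :: addL(-9) :: subL(0)]>
step 14: <C=7, E=∅, S={0↦2}, K=[subR :: subL(-2) :: addL(-9) :: subL(0)]>
step 15: <C=7, E=∅, S={0↦2}, K=[subL(7) :: subL(-2) :: addL(-9) :: subL(0)]>
→ final value 11

Answer: 11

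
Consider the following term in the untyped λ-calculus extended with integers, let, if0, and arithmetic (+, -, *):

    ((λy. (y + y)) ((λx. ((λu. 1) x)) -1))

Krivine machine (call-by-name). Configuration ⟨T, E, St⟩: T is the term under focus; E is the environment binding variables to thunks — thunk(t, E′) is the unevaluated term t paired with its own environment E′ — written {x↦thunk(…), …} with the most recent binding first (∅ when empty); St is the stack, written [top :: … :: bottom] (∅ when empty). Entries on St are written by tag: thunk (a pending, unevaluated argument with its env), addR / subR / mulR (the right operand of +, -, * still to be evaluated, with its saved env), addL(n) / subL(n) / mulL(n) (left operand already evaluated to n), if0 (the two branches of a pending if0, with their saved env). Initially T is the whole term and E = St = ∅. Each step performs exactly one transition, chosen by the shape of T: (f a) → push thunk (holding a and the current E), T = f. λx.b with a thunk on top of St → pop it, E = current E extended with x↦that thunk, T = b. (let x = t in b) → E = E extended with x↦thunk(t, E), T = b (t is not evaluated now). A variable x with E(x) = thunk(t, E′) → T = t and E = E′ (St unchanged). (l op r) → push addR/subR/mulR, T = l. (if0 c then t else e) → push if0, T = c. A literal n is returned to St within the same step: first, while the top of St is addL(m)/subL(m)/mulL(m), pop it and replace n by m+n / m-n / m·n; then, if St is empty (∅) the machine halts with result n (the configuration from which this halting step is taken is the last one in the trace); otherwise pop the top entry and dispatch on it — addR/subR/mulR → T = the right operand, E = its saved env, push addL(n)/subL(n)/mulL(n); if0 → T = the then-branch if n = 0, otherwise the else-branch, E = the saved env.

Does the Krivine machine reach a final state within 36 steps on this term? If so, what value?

Answer: 2

Machine steps:
t=0: [T=((λy. (y + y)) ((λx. ((λu. 1) x)) -1)) | E=∅ | St=∅]
t=1: [T=(λy. (y + y)) | E=∅ | St=[thunk]]
t=2: [T=(y + y) | E={y↦thunk(((λx. ((λu. 1) x)) -1), ∅)} | St=∅]
t=3: [T=y | E={y↦thunk(((λx. ((λu. 1) x)) -1), ∅)} | St=[addR]]
t=4: [T=((λx. ((λu. 1) x)) -1) | E=∅ | St=[addR]]
t=5: [T=(λx. ((λu. 1) x)) | E=∅ | St=[thunk :: addR]]
t=6: [T=((λu. 1) x) | E={x↦thunk(-1, ∅)} | St=[addR]]
t=7: [T=(λu. 1) | E={x↦thunk(-1, ∅)} | St=[thunk :: addR]]
t=8: [T=1 | E={u↦thunk(x, {x↦thunk(-1, ∅)}), x↦thunk(-1, ∅)} | St=[addR]]
t=9: [T=y | E={y↦thunk(((λx. ((λu. 1) x)) -1), ∅)} | St=[addL(1)]]
t=10: [T=((λx. ((λu. 1) x)) -1) | E=∅ | St=[addL(1)]]
t=11: [T=(λx. ((λu. 1) x)) | E=∅ | St=[thunk :: addL(1)]]
t=12: [T=((λu. 1) x) | E={x↦thunk(-1, ∅)} | St=[addL(1)]]
t=13: [T=(λu. 1) | E={x↦thunk(-1, ∅)} | St=[thunk :: addL(1)]]
t=14: [T=1 | E={u↦thunk(x, {x↦thunk(-1, ∅)}), x↦thunk(-1, ∅)} | St=[addL(1)]]
→ final value 2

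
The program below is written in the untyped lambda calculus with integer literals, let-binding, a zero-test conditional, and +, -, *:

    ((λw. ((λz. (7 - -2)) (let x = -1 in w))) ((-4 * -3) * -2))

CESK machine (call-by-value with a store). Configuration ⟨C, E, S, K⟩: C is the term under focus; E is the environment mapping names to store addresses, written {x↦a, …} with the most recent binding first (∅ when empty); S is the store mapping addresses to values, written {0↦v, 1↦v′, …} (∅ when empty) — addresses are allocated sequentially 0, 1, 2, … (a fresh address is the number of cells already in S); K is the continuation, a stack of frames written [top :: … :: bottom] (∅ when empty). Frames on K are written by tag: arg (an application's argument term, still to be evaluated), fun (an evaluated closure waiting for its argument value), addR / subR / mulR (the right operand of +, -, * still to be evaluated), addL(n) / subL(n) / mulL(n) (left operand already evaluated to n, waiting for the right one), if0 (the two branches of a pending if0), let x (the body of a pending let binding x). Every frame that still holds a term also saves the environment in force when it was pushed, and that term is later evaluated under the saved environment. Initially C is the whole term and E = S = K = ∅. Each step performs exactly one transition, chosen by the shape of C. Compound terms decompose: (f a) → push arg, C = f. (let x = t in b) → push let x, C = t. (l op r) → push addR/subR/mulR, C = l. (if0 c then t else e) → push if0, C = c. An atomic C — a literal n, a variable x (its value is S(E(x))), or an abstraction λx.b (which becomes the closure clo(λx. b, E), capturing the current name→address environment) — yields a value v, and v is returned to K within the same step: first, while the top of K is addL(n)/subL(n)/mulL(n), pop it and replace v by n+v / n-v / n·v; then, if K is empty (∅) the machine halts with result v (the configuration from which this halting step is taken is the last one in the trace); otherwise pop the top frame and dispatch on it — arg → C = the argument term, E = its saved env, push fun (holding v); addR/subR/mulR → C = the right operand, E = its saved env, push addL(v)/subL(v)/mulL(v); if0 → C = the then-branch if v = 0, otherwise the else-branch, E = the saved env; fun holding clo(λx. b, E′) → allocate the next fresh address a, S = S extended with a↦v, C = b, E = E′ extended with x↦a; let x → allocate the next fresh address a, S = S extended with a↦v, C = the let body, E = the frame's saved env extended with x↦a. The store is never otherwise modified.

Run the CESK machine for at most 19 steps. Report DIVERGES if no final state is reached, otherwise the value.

Answer: 9

Execution trace:
0. ⟨C=((λw. ((λz. (7 - -2)) (let x = -1 in w))) ((-4 * -3) * -2)); E=∅; S=∅; K=∅⟩
1. ⟨C=(λw. ((λz. (7 - -2)) (let x = -1 in w))); E=∅; S=∅; K=[arg]⟩
2. ⟨C=((-4 * -3) * -2); E=∅; S=∅; K=[fun]⟩
3. ⟨C=(-4 * -3); E=∅; S=∅; K=[mulR :: fun]⟩
4. ⟨C=-4; E=∅; S=∅; K=[mulR :: mulR :: fun]⟩
5. ⟨C=-3; E=∅; S=∅; K=[mulL(-4) :: mulR :: fun]⟩
6. ⟨C=-2; E=∅; S=∅; K=[mulL(12) :: fun]⟩
7. ⟨C=((λz. (7 - -2)) (let x = -1 in w)); E={w↦0}; S={0↦-24}; K=∅⟩
8. ⟨C=(λz. (7 - -2)); E={w↦0}; S={0↦-24}; K=[arg]⟩
9. ⟨C=(let x = -1 in w); E={w↦0}; S={0↦-24}; K=[fun]⟩
10. ⟨C=-1; E={w↦0}; S={0↦-24}; K=[let x :: fun]⟩
11. ⟨C=w; E={x↦1, w↦0}; S={0↦-24, 1↦-1}; K=[fun]⟩
12. ⟨C=(7 - -2); E={z↦2, w↦0}; S={0↦-24, 1↦-1, 2↦-24}; K=∅⟩
13. ⟨C=7; E={z↦2, w↦0}; S={0↦-24, 1↦-1, 2↦-24}; K=[subR]⟩
14. ⟨C=-2; E={z↦2, w↦0}; S={0↦-24, 1↦-1, 2↦-24}; K=[subL(7)]⟩
→ final value 9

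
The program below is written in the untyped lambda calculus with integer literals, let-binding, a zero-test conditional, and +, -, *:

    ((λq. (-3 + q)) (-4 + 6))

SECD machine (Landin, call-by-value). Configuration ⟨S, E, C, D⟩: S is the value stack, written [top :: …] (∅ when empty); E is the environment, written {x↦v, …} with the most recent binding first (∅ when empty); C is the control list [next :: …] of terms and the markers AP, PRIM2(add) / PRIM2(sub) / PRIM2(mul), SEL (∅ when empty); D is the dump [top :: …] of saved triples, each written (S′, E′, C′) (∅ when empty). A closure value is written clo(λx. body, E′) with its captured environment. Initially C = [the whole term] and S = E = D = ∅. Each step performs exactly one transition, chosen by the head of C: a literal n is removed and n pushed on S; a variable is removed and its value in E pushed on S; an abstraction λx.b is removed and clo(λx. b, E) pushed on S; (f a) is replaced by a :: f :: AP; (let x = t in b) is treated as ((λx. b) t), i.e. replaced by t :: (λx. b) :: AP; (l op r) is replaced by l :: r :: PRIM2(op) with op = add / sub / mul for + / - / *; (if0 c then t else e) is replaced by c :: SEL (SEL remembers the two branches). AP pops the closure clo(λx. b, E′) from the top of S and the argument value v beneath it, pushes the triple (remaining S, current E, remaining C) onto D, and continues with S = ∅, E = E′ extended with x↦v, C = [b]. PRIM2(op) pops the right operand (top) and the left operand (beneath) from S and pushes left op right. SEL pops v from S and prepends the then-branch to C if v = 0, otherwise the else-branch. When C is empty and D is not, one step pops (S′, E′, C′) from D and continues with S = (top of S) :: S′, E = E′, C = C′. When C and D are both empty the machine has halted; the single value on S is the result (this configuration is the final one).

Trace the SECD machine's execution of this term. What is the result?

t=0: [S=∅ | E=∅ | C=[((λq. (-3 + q)) (-4 + 6))] | D=∅]
t=1: [S=∅ | E=∅ | C=[(-4 + 6) :: (λq. (-3 + q)) :: AP] | D=∅]
t=2: [S=∅ | E=∅ | C=[-4 :: 6 :: PRIM2(add) :: (λq. (-3 + q)) :: AP] | D=∅]
t=3: [S=[-4] | E=∅ | C=[6 :: PRIM2(add) :: (λq. (-3 + q)) :: AP] | D=∅]
t=4: [S=[6 :: -4] | E=∅ | C=[PRIM2(add) :: (λq. (-3 + q)) :: AP] | D=∅]
t=5: [S=[2] | E=∅ | C=[(λq. (-3 + q)) :: AP] | D=∅]
t=6: [S=[clo(λq. (-3 + q), ∅) :: 2] | E=∅ | C=[AP] | D=∅]
t=7: [S=∅ | E={q↦2} | C=[(-3 + q)] | D=[(∅, ∅, ∅)]]
t=8: [S=∅ | E={q↦2} | C=[-3 :: q :: PRIM2(add)] | D=[(∅, ∅, ∅)]]
t=9: [S=[-3] | E={q↦2} | C=[q :: PRIM2(add)] | D=[(∅, ∅, ∅)]]
t=10: [S=[2 :: -3] | E={q↦2} | C=[PRIM2(add)] | D=[(∅, ∅, ∅)]]
t=11: [S=[-1] | E={q↦2} | C=∅ | D=[(∅, ∅, ∅)]]
t=12: [S=[-1] | E=∅ | C=∅ | D=∅]
→ final value -1

Answer: -1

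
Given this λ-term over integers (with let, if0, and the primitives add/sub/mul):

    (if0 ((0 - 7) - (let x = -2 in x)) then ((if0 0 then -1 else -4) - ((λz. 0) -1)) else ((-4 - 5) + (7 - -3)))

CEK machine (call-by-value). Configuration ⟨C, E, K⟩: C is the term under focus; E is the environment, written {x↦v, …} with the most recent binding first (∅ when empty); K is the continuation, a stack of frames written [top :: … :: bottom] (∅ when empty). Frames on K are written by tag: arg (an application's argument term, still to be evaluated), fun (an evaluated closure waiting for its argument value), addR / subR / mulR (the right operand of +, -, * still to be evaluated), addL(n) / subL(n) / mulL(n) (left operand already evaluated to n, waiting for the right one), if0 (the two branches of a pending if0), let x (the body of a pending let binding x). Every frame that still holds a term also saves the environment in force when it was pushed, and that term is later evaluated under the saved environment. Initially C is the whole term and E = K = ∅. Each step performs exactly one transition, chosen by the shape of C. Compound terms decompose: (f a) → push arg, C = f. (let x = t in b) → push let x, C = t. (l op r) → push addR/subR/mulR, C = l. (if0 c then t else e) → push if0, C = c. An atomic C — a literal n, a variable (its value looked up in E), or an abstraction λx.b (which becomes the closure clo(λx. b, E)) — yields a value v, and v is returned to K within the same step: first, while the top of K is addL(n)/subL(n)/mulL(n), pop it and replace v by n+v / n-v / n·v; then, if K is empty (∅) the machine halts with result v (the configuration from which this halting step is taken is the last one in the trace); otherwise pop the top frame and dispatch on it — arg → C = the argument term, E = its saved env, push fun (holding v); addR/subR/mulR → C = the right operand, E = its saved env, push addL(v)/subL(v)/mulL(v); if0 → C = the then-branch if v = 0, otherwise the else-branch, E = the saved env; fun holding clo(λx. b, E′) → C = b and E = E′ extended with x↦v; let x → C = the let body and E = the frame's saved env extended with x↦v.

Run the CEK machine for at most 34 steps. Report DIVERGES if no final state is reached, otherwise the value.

step 0: [C=(if0 ((0 - 7) - (let x = -2 in x)) then ((if0 0 then -1 else -4) - ((λz. 0) -1)) else ((-4 - 5) + (7 - -3))) | E=∅ | K=∅]
step 1: [C=((0 - 7) - (let x = -2 in x)) | E=∅ | K=[if0]]
step 2: [C=(0 - 7) | E=∅ | K=[subR :: if0]]
step 3: [C=0 | E=∅ | K=[subR :: subR :: if0]]
step 4: [C=7 | E=∅ | K=[subL(0) :: subR :: if0]]
step 5: [C=(let x = -2 in x) | E=∅ | K=[subL(-7) :: if0]]
step 6: [C=-2 | E=∅ | K=[let x :: subL(-7) :: if0]]
step 7: [C=x | E={x↦-2} | K=[subL(-7) :: if0]]
step 8: [C=((-4 - 5) + (7 - -3)) | E=∅ | K=∅]
step 9: [C=(-4 - 5) | E=∅ | K=[addR]]
step 10: [C=-4 | E=∅ | K=[subR :: addR]]
step 11: [C=5 | E=∅ | K=[subL(-4) :: addR]]
step 12: [C=(7 - -3) | E=∅ | K=[addL(-9)]]
step 13: [C=7 | E=∅ | K=[subR :: addL(-9)]]
step 14: [C=-3 | E=∅ | K=[subL(7) :: addL(-9)]]
→ final value 1

Answer: 1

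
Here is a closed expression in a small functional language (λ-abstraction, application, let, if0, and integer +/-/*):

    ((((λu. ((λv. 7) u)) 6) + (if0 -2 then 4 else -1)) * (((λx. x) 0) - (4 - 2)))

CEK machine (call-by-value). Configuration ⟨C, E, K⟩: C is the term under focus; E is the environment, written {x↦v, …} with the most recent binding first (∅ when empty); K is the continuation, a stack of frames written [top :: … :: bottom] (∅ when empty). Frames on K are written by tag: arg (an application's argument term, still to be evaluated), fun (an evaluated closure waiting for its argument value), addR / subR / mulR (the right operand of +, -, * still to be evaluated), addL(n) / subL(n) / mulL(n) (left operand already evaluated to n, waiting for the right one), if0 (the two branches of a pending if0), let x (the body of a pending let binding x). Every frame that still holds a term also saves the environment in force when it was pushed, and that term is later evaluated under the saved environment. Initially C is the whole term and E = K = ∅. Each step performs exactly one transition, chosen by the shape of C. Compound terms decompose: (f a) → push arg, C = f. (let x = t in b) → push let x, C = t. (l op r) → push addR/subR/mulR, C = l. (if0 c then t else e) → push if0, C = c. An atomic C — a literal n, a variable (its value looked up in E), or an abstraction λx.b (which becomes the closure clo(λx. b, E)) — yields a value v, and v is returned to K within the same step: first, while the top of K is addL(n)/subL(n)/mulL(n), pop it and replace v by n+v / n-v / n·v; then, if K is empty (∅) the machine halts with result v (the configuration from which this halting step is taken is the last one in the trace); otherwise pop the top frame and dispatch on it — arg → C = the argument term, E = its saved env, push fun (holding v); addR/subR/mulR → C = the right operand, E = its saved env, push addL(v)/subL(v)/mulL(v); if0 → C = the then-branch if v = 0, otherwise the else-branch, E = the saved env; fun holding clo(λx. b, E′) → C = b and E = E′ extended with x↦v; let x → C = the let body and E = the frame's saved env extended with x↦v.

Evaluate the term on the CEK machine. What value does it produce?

Answer: -12

Derivation:
0. [C=((((λu. ((λv. 7) u)) 6) + (if0 -2 then 4 else -1)) * (((λx. x) 0) - (4 - 2))) | E=∅ | K=∅]
1. [C=(((λu. ((λv. 7) u)) 6) + (if0 -2 then 4 else -1)) | E=∅ | K=[mulR]]
2. [C=((λu. ((λv. 7) u)) 6) | E=∅ | K=[addR :: mulR]]
3. [C=(λu. ((λv. 7) u)) | E=∅ | K=[arg :: addR :: mulR]]
4. [C=6 | E=∅ | K=[fun :: addR :: mulR]]
5. [C=((λv. 7) u) | E={u↦6} | K=[addR :: mulR]]
6. [C=(λv. 7) | E={u↦6} | K=[arg :: addR :: mulR]]
7. [C=u | E={u↦6} | K=[fun :: addR :: mulR]]
8. [C=7 | E={v↦6, u↦6} | K=[addR :: mulR]]
9. [C=(if0 -2 then 4 else -1) | E=∅ | K=[addL(7) :: mulR]]
10. [C=-2 | E=∅ | K=[if0 :: addL(7) :: mulR]]
11. [C=-1 | E=∅ | K=[addL(7) :: mulR]]
12. [C=(((λx. x) 0) - (4 - 2)) | E=∅ | K=[mulL(6)]]
13. [C=((λx. x) 0) | E=∅ | K=[subR :: mulL(6)]]
14. [C=(λx. x) | E=∅ | K=[arg :: subR :: mulL(6)]]
15. [C=0 | E=∅ | K=[fun :: subR :: mulL(6)]]
16. [C=x | E={x↦0} | K=[subR :: mulL(6)]]
17. [C=(4 - 2) | E=∅ | K=[subL(0) :: mulL(6)]]
18. [C=4 | E=∅ | K=[subR :: subL(0) :: mulL(6)]]
19. [C=2 | E=∅ | K=[subL(4) :: subL(0) :: mulL(6)]]
→ final value -12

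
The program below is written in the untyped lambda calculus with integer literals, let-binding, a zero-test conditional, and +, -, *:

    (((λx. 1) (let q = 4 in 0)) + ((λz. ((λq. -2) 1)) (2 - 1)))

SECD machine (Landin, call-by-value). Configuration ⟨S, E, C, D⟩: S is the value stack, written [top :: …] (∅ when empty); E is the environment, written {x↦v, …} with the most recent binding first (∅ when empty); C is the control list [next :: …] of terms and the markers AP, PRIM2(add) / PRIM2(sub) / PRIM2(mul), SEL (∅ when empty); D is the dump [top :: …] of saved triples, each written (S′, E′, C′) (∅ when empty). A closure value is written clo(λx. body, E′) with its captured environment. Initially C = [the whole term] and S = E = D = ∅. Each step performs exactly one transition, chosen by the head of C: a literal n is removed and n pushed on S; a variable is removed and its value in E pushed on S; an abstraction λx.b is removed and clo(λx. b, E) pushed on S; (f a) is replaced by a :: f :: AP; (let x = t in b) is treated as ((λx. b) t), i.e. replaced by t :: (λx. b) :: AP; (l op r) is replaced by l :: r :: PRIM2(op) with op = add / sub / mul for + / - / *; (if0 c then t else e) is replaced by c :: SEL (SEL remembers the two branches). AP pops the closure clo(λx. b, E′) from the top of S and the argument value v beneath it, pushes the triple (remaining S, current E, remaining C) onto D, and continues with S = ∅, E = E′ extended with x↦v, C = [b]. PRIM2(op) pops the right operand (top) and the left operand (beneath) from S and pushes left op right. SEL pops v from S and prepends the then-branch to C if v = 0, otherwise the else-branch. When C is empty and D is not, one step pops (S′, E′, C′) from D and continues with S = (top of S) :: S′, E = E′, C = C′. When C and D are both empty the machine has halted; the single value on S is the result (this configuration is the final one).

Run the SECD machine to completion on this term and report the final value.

Answer: -1

Derivation:
step 0: <S=∅, E=∅, C=[(((λx. 1) (let q = 4 in 0)) + ((λz. ((λq. -2) 1)) (2 - 1)))], D=∅>
step 1: <S=∅, E=∅, C=[((λx. 1) (let q = 4 in 0)) :: ((λz. ((λq. -2) 1)) (2 - 1)) :: PRIM2(add)], D=∅>
step 2: <S=∅, E=∅, C=[(let q = 4 in 0) :: (λx. 1) :: AP :: ((λz. ((λq. -2) 1)) (2 - 1)) :: PRIM2(add)], D=∅>
step 3: <S=∅, E=∅, C=[4 :: (λq. 0) :: AP :: (λx. 1) :: AP :: ((λz. ((λq. -2) 1)) (2 - 1)) :: PRIM2(add)], D=∅>
step 4: <S=[4], E=∅, C=[(λq. 0) :: AP :: (λx. 1) :: AP :: ((λz. ((λq. -2) 1)) (2 - 1)) :: PRIM2(add)], D=∅>
step 5: <S=[clo(λq. 0, ∅) :: 4], E=∅, C=[AP :: (λx. 1) :: AP :: ((λz. ((λq. -2) 1)) (2 - 1)) :: PRIM2(add)], D=∅>
step 6: <S=∅, E={q↦4}, C=[0], D=[(∅, ∅, [(λx. 1) :: AP :: ((λz. ((λq. -2) 1)) (2 - 1)) :: PRIM2(add)])]>
step 7: <S=[0], E={q↦4}, C=∅, D=[(∅, ∅, [(λx. 1) :: AP :: ((λz. ((λq. -2) 1)) (2 - 1)) :: PRIM2(add)])]>
step 8: <S=[0], E=∅, C=[(λx. 1) :: AP :: ((λz. ((λq. -2) 1)) (2 - 1)) :: PRIM2(add)], D=∅>
step 9: <S=[clo(λx. 1, ∅) :: 0], E=∅, C=[AP :: ((λz. ((λq. -2) 1)) (2 - 1)) :: PRIM2(add)], D=∅>
step 10: <S=∅, E={x↦0}, C=[1], D=[(∅, ∅, [((λz. ((λq. -2) 1)) (2 - 1)) :: PRIM2(add)])]>
step 11: <S=[1], E={x↦0}, C=∅, D=[(∅, ∅, [((λz. ((λq. -2) 1)) (2 - 1)) :: PRIM2(add)])]>
step 12: <S=[1], E=∅, C=[((λz. ((λq. -2) 1)) (2 - 1)) :: PRIM2(add)], D=∅>
step 13: <S=[1], E=∅, C=[(2 - 1) :: (λz. ((λq. -2) 1)) :: AP :: PRIM2(add)], D=∅>
step 14: <S=[1], E=∅, C=[2 :: 1 :: PRIM2(sub) :: (λz. ((λq. -2) 1)) :: AP :: PRIM2(add)], D=∅>
step 15: <S=[2 :: 1], E=∅, C=[1 :: PRIM2(sub) :: (λz. ((λq. -2) 1)) :: AP :: PRIM2(add)], D=∅>
step 16: <S=[1 :: 2 :: 1], E=∅, C=[PRIM2(sub) :: (λz. ((λq. -2) 1)) :: AP :: PRIM2(add)], D=∅>
step 17: <S=[1 :: 1], E=∅, C=[(λz. ((λq. -2) 1)) :: AP :: PRIM2(add)], D=∅>
step 18: <S=[clo(λz. ((λq. -2) 1), ∅) :: 1 :: 1], E=∅, C=[AP :: PRIM2(add)], D=∅>
step 19: <S=∅, E={z↦1}, C=[((λq. -2) 1)], D=[([1], ∅, [PRIM2(add)])]>
step 20: <S=∅, E={z↦1}, C=[1 :: (λq. -2) :: AP], D=[([1], ∅, [PRIM2(add)])]>
step 21: <S=[1], E={z↦1}, C=[(λq. -2) :: AP], D=[([1], ∅, [PRIM2(add)])]>
step 22: <S=[clo(λq. -2, {z↦1}) :: 1], E={z↦1}, C=[AP], D=[([1], ∅, [PRIM2(add)])]>
step 23: <S=∅, E={q↦1, z↦1}, C=[-2], D=[(∅, {z↦1}, ∅) :: ([1], ∅, [PRIM2(add)])]>
step 24: <S=[-2], E={q↦1, z↦1}, C=∅, D=[(∅, {z↦1}, ∅) :: ([1], ∅, [PRIM2(add)])]>
step 25: <S=[-2], E={z↦1}, C=∅, D=[([1], ∅, [PRIM2(add)])]>
step 26: <S=[-2 :: 1], E=∅, C=[PRIM2(add)], D=∅>
step 27: <S=[-1], E=∅, C=∅, D=∅>
→ final value -1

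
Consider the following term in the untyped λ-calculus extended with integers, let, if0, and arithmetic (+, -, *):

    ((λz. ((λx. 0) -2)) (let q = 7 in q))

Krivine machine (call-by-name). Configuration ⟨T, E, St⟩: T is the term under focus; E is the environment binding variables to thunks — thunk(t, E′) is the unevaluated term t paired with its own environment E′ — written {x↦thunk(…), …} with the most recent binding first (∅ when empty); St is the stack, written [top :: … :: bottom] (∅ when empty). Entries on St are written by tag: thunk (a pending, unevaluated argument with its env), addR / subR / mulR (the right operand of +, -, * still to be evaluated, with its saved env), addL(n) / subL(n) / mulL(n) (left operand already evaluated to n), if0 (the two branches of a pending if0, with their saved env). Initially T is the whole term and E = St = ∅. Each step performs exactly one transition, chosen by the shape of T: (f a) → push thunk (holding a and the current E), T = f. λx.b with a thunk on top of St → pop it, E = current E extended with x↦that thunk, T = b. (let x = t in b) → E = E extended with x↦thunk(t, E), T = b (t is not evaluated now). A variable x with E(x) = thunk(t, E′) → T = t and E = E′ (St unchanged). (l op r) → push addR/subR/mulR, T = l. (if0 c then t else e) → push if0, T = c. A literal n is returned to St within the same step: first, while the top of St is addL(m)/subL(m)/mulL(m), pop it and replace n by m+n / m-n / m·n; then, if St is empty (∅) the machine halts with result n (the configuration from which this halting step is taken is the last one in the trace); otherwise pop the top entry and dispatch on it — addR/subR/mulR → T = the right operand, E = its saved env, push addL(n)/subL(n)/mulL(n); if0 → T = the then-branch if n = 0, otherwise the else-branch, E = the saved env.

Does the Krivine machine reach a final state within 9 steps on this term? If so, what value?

step 0: ⟨T=((λz. ((λx. 0) -2)) (let q = 7 in q)); E=∅; St=∅⟩
step 1: ⟨T=(λz. ((λx. 0) -2)); E=∅; St=[thunk]⟩
step 2: ⟨T=((λx. 0) -2); E={z↦thunk((let q = 7 in q), ∅)}; St=∅⟩
step 3: ⟨T=(λx. 0); E={z↦thunk((let q = 7 in q), ∅)}; St=[thunk]⟩
step 4: ⟨T=0; E={x↦thunk(-2, {z↦thunk((let q = 7 in q), ∅)}), z↦thunk((let q = 7 in q), ∅)}; St=∅⟩
→ final value 0

Answer: 0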